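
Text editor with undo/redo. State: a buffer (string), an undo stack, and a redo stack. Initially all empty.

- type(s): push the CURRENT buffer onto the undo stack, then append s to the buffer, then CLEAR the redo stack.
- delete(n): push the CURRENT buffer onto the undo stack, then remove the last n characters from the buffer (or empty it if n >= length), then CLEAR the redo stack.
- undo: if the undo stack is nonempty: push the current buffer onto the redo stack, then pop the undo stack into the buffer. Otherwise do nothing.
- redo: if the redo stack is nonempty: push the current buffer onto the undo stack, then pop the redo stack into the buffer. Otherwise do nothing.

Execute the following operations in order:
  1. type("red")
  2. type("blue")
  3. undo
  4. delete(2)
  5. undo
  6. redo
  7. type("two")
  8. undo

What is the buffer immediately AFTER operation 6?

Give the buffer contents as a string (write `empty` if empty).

After op 1 (type): buf='red' undo_depth=1 redo_depth=0
After op 2 (type): buf='redblue' undo_depth=2 redo_depth=0
After op 3 (undo): buf='red' undo_depth=1 redo_depth=1
After op 4 (delete): buf='r' undo_depth=2 redo_depth=0
After op 5 (undo): buf='red' undo_depth=1 redo_depth=1
After op 6 (redo): buf='r' undo_depth=2 redo_depth=0

Answer: r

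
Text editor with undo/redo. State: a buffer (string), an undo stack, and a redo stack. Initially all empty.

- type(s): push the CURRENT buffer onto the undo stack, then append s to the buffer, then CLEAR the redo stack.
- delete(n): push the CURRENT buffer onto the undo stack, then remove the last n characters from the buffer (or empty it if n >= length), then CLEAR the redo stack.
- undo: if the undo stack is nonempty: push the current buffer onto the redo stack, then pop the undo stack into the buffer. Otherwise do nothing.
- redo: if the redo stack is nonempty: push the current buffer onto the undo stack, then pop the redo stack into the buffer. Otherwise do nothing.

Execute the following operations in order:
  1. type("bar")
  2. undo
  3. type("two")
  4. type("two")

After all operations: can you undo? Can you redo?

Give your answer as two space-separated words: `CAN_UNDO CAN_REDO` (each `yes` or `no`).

Answer: yes no

Derivation:
After op 1 (type): buf='bar' undo_depth=1 redo_depth=0
After op 2 (undo): buf='(empty)' undo_depth=0 redo_depth=1
After op 3 (type): buf='two' undo_depth=1 redo_depth=0
After op 4 (type): buf='twotwo' undo_depth=2 redo_depth=0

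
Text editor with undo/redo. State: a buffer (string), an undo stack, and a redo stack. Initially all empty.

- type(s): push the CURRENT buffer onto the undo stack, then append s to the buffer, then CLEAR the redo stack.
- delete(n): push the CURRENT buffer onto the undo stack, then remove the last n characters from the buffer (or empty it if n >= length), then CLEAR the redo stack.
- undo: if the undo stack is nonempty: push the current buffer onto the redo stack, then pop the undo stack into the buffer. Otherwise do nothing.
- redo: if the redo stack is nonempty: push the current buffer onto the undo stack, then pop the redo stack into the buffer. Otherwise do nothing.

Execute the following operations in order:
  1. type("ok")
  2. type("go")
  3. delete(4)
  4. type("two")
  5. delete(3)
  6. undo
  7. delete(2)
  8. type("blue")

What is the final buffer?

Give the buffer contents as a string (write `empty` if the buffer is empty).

After op 1 (type): buf='ok' undo_depth=1 redo_depth=0
After op 2 (type): buf='okgo' undo_depth=2 redo_depth=0
After op 3 (delete): buf='(empty)' undo_depth=3 redo_depth=0
After op 4 (type): buf='two' undo_depth=4 redo_depth=0
After op 5 (delete): buf='(empty)' undo_depth=5 redo_depth=0
After op 6 (undo): buf='two' undo_depth=4 redo_depth=1
After op 7 (delete): buf='t' undo_depth=5 redo_depth=0
After op 8 (type): buf='tblue' undo_depth=6 redo_depth=0

Answer: tblue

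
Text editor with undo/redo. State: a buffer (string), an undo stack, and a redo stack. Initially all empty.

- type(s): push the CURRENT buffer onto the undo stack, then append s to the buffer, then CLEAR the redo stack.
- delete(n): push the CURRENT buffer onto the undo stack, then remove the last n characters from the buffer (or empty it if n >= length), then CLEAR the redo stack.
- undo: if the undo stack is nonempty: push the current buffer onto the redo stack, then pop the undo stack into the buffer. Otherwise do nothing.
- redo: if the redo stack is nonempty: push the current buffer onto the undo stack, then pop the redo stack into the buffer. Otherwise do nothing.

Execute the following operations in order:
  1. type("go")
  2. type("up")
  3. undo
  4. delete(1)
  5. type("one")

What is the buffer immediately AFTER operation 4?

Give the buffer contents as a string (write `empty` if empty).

Answer: g

Derivation:
After op 1 (type): buf='go' undo_depth=1 redo_depth=0
After op 2 (type): buf='goup' undo_depth=2 redo_depth=0
After op 3 (undo): buf='go' undo_depth=1 redo_depth=1
After op 4 (delete): buf='g' undo_depth=2 redo_depth=0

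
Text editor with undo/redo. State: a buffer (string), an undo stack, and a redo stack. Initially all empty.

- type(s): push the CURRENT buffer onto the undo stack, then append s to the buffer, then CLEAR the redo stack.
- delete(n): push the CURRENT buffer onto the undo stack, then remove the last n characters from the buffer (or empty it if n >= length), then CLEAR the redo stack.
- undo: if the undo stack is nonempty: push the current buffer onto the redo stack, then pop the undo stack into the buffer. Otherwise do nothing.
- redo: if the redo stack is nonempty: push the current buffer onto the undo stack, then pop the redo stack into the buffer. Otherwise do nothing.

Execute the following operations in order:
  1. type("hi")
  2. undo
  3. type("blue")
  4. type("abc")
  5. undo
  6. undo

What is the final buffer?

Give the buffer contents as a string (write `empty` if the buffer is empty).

Answer: empty

Derivation:
After op 1 (type): buf='hi' undo_depth=1 redo_depth=0
After op 2 (undo): buf='(empty)' undo_depth=0 redo_depth=1
After op 3 (type): buf='blue' undo_depth=1 redo_depth=0
After op 4 (type): buf='blueabc' undo_depth=2 redo_depth=0
After op 5 (undo): buf='blue' undo_depth=1 redo_depth=1
After op 6 (undo): buf='(empty)' undo_depth=0 redo_depth=2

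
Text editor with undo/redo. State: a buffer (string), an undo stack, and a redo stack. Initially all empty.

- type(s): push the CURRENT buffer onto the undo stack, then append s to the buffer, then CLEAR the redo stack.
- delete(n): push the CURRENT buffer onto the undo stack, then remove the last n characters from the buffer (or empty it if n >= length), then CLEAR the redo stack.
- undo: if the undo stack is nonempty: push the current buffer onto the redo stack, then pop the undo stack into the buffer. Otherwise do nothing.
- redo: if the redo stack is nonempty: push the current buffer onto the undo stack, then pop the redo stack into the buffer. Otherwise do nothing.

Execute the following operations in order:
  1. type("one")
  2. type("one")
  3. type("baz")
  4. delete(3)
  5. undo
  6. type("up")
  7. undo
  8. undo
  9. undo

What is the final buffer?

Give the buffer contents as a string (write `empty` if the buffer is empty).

After op 1 (type): buf='one' undo_depth=1 redo_depth=0
After op 2 (type): buf='oneone' undo_depth=2 redo_depth=0
After op 3 (type): buf='oneonebaz' undo_depth=3 redo_depth=0
After op 4 (delete): buf='oneone' undo_depth=4 redo_depth=0
After op 5 (undo): buf='oneonebaz' undo_depth=3 redo_depth=1
After op 6 (type): buf='oneonebazup' undo_depth=4 redo_depth=0
After op 7 (undo): buf='oneonebaz' undo_depth=3 redo_depth=1
After op 8 (undo): buf='oneone' undo_depth=2 redo_depth=2
After op 9 (undo): buf='one' undo_depth=1 redo_depth=3

Answer: one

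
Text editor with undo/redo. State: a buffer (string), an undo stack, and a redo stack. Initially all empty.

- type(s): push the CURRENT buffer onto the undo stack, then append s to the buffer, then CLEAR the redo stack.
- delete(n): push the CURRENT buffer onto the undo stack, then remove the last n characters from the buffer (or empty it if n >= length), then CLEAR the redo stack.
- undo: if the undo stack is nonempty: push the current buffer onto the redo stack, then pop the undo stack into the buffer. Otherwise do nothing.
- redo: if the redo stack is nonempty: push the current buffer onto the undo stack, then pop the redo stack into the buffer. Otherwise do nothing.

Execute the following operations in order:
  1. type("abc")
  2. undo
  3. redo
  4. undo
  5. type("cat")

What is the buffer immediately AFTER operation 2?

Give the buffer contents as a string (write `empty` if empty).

Answer: empty

Derivation:
After op 1 (type): buf='abc' undo_depth=1 redo_depth=0
After op 2 (undo): buf='(empty)' undo_depth=0 redo_depth=1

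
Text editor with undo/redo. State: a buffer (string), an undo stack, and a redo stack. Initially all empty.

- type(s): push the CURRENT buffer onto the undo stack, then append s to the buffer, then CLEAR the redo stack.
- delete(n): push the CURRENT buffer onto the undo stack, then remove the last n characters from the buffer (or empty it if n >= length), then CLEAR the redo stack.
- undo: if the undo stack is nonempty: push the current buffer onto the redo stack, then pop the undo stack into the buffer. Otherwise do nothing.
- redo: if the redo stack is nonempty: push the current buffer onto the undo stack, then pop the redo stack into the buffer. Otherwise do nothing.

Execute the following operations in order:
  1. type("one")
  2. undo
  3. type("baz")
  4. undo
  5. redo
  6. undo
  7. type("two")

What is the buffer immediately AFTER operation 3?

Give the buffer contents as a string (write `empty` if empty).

After op 1 (type): buf='one' undo_depth=1 redo_depth=0
After op 2 (undo): buf='(empty)' undo_depth=0 redo_depth=1
After op 3 (type): buf='baz' undo_depth=1 redo_depth=0

Answer: baz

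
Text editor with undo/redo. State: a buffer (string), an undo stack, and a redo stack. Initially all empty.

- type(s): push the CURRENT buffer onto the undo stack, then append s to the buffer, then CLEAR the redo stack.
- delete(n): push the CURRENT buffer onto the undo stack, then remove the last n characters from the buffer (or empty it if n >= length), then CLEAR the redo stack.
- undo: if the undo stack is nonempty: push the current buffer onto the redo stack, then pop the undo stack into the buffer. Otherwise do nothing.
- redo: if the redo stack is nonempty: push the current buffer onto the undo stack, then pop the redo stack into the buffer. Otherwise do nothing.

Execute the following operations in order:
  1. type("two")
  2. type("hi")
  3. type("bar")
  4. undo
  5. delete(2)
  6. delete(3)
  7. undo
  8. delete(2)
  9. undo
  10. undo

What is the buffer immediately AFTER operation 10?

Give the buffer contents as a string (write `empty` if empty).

Answer: twohi

Derivation:
After op 1 (type): buf='two' undo_depth=1 redo_depth=0
After op 2 (type): buf='twohi' undo_depth=2 redo_depth=0
After op 3 (type): buf='twohibar' undo_depth=3 redo_depth=0
After op 4 (undo): buf='twohi' undo_depth=2 redo_depth=1
After op 5 (delete): buf='two' undo_depth=3 redo_depth=0
After op 6 (delete): buf='(empty)' undo_depth=4 redo_depth=0
After op 7 (undo): buf='two' undo_depth=3 redo_depth=1
After op 8 (delete): buf='t' undo_depth=4 redo_depth=0
After op 9 (undo): buf='two' undo_depth=3 redo_depth=1
After op 10 (undo): buf='twohi' undo_depth=2 redo_depth=2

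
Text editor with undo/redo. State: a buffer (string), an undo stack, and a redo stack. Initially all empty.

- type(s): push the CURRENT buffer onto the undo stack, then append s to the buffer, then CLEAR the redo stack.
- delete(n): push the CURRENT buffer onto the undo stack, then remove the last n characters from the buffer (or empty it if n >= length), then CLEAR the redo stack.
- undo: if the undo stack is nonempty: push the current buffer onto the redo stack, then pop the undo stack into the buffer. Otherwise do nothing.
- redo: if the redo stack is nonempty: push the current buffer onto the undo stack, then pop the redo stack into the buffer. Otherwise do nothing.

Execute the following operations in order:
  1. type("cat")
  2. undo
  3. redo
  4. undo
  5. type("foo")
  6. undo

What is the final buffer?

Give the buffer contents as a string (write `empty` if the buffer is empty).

After op 1 (type): buf='cat' undo_depth=1 redo_depth=0
After op 2 (undo): buf='(empty)' undo_depth=0 redo_depth=1
After op 3 (redo): buf='cat' undo_depth=1 redo_depth=0
After op 4 (undo): buf='(empty)' undo_depth=0 redo_depth=1
After op 5 (type): buf='foo' undo_depth=1 redo_depth=0
After op 6 (undo): buf='(empty)' undo_depth=0 redo_depth=1

Answer: empty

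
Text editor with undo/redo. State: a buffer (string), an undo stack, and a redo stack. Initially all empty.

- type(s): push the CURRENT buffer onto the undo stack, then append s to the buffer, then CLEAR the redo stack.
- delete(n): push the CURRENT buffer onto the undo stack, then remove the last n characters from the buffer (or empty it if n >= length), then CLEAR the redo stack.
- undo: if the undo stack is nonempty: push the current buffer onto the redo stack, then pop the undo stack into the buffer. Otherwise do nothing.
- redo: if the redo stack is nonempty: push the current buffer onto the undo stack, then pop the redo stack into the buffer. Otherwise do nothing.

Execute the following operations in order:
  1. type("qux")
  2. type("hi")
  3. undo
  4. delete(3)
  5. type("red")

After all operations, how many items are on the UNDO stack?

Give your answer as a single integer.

Answer: 3

Derivation:
After op 1 (type): buf='qux' undo_depth=1 redo_depth=0
After op 2 (type): buf='quxhi' undo_depth=2 redo_depth=0
After op 3 (undo): buf='qux' undo_depth=1 redo_depth=1
After op 4 (delete): buf='(empty)' undo_depth=2 redo_depth=0
After op 5 (type): buf='red' undo_depth=3 redo_depth=0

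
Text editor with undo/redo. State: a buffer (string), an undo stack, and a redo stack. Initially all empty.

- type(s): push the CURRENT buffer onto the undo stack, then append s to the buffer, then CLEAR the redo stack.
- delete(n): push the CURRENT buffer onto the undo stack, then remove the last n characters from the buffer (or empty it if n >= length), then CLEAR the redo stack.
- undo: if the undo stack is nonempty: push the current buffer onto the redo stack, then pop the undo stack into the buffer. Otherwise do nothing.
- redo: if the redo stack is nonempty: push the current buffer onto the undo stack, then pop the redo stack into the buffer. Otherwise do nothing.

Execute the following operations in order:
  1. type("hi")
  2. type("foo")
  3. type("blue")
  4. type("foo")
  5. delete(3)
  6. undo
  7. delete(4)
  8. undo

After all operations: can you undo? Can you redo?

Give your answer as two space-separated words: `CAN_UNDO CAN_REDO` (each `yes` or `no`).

Answer: yes yes

Derivation:
After op 1 (type): buf='hi' undo_depth=1 redo_depth=0
After op 2 (type): buf='hifoo' undo_depth=2 redo_depth=0
After op 3 (type): buf='hifooblue' undo_depth=3 redo_depth=0
After op 4 (type): buf='hifoobluefoo' undo_depth=4 redo_depth=0
After op 5 (delete): buf='hifooblue' undo_depth=5 redo_depth=0
After op 6 (undo): buf='hifoobluefoo' undo_depth=4 redo_depth=1
After op 7 (delete): buf='hifooblu' undo_depth=5 redo_depth=0
After op 8 (undo): buf='hifoobluefoo' undo_depth=4 redo_depth=1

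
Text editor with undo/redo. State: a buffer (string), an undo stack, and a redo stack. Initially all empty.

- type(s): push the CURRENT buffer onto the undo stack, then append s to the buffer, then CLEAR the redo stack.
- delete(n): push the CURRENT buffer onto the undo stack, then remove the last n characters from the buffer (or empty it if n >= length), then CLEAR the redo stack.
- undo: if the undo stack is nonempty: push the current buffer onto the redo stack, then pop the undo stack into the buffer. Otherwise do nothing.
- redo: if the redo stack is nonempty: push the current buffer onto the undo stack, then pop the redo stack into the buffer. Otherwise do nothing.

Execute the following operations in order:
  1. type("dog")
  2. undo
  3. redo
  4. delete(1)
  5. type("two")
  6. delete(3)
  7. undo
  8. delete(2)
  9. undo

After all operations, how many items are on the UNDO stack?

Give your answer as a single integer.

After op 1 (type): buf='dog' undo_depth=1 redo_depth=0
After op 2 (undo): buf='(empty)' undo_depth=0 redo_depth=1
After op 3 (redo): buf='dog' undo_depth=1 redo_depth=0
After op 4 (delete): buf='do' undo_depth=2 redo_depth=0
After op 5 (type): buf='dotwo' undo_depth=3 redo_depth=0
After op 6 (delete): buf='do' undo_depth=4 redo_depth=0
After op 7 (undo): buf='dotwo' undo_depth=3 redo_depth=1
After op 8 (delete): buf='dot' undo_depth=4 redo_depth=0
After op 9 (undo): buf='dotwo' undo_depth=3 redo_depth=1

Answer: 3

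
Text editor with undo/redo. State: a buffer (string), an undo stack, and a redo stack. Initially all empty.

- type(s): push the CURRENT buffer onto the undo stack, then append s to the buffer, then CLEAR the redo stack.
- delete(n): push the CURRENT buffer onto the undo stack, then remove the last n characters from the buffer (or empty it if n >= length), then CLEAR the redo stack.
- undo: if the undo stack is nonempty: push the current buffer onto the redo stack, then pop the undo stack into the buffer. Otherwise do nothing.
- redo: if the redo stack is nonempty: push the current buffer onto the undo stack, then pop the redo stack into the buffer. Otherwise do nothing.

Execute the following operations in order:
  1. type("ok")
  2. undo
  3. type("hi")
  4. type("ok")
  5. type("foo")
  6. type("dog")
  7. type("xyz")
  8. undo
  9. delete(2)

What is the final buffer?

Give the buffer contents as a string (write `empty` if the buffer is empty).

After op 1 (type): buf='ok' undo_depth=1 redo_depth=0
After op 2 (undo): buf='(empty)' undo_depth=0 redo_depth=1
After op 3 (type): buf='hi' undo_depth=1 redo_depth=0
After op 4 (type): buf='hiok' undo_depth=2 redo_depth=0
After op 5 (type): buf='hiokfoo' undo_depth=3 redo_depth=0
After op 6 (type): buf='hiokfoodog' undo_depth=4 redo_depth=0
After op 7 (type): buf='hiokfoodogxyz' undo_depth=5 redo_depth=0
After op 8 (undo): buf='hiokfoodog' undo_depth=4 redo_depth=1
After op 9 (delete): buf='hiokfood' undo_depth=5 redo_depth=0

Answer: hiokfood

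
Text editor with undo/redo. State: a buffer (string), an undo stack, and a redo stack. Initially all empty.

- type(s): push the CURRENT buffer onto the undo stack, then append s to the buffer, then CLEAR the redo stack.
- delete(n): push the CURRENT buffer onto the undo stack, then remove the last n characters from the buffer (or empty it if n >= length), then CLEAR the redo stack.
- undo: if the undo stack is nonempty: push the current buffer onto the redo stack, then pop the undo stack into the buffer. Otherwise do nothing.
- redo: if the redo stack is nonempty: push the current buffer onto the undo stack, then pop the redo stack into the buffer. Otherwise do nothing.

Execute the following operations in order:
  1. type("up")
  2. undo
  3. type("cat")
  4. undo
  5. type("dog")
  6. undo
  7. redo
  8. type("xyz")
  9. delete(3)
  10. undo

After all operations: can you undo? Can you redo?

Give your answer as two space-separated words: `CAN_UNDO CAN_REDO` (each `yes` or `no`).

After op 1 (type): buf='up' undo_depth=1 redo_depth=0
After op 2 (undo): buf='(empty)' undo_depth=0 redo_depth=1
After op 3 (type): buf='cat' undo_depth=1 redo_depth=0
After op 4 (undo): buf='(empty)' undo_depth=0 redo_depth=1
After op 5 (type): buf='dog' undo_depth=1 redo_depth=0
After op 6 (undo): buf='(empty)' undo_depth=0 redo_depth=1
After op 7 (redo): buf='dog' undo_depth=1 redo_depth=0
After op 8 (type): buf='dogxyz' undo_depth=2 redo_depth=0
After op 9 (delete): buf='dog' undo_depth=3 redo_depth=0
After op 10 (undo): buf='dogxyz' undo_depth=2 redo_depth=1

Answer: yes yes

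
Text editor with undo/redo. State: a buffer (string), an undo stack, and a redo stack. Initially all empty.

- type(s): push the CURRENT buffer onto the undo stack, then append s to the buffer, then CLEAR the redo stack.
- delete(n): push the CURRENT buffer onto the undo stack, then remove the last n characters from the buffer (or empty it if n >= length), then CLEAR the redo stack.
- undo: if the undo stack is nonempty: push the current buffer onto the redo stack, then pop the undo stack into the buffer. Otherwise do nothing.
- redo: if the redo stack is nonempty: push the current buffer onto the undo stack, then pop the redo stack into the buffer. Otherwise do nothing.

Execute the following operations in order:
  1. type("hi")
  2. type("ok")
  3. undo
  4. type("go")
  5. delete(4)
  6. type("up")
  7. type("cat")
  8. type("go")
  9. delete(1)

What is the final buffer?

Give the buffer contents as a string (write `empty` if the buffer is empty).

After op 1 (type): buf='hi' undo_depth=1 redo_depth=0
After op 2 (type): buf='hiok' undo_depth=2 redo_depth=0
After op 3 (undo): buf='hi' undo_depth=1 redo_depth=1
After op 4 (type): buf='higo' undo_depth=2 redo_depth=0
After op 5 (delete): buf='(empty)' undo_depth=3 redo_depth=0
After op 6 (type): buf='up' undo_depth=4 redo_depth=0
After op 7 (type): buf='upcat' undo_depth=5 redo_depth=0
After op 8 (type): buf='upcatgo' undo_depth=6 redo_depth=0
After op 9 (delete): buf='upcatg' undo_depth=7 redo_depth=0

Answer: upcatg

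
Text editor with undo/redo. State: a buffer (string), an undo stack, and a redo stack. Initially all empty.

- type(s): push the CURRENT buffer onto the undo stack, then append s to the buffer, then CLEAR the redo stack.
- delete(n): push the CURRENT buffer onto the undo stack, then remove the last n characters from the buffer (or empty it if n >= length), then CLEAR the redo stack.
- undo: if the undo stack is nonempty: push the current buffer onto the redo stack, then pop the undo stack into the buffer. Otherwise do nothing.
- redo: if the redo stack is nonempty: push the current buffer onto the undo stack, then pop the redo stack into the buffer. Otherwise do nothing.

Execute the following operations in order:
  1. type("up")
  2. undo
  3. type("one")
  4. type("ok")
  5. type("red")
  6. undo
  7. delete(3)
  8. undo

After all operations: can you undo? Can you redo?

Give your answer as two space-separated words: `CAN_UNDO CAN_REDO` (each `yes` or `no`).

After op 1 (type): buf='up' undo_depth=1 redo_depth=0
After op 2 (undo): buf='(empty)' undo_depth=0 redo_depth=1
After op 3 (type): buf='one' undo_depth=1 redo_depth=0
After op 4 (type): buf='oneok' undo_depth=2 redo_depth=0
After op 5 (type): buf='oneokred' undo_depth=3 redo_depth=0
After op 6 (undo): buf='oneok' undo_depth=2 redo_depth=1
After op 7 (delete): buf='on' undo_depth=3 redo_depth=0
After op 8 (undo): buf='oneok' undo_depth=2 redo_depth=1

Answer: yes yes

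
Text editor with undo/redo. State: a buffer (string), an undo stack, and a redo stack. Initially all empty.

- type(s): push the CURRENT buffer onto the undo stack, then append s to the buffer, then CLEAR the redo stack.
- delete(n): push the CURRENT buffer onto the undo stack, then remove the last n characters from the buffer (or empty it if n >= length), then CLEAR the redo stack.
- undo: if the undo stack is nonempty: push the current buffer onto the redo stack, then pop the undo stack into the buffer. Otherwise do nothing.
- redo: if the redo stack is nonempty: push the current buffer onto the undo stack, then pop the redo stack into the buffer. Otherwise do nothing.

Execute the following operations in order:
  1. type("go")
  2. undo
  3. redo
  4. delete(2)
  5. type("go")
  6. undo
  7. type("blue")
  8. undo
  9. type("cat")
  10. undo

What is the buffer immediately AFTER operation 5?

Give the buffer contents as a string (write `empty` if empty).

Answer: go

Derivation:
After op 1 (type): buf='go' undo_depth=1 redo_depth=0
After op 2 (undo): buf='(empty)' undo_depth=0 redo_depth=1
After op 3 (redo): buf='go' undo_depth=1 redo_depth=0
After op 4 (delete): buf='(empty)' undo_depth=2 redo_depth=0
After op 5 (type): buf='go' undo_depth=3 redo_depth=0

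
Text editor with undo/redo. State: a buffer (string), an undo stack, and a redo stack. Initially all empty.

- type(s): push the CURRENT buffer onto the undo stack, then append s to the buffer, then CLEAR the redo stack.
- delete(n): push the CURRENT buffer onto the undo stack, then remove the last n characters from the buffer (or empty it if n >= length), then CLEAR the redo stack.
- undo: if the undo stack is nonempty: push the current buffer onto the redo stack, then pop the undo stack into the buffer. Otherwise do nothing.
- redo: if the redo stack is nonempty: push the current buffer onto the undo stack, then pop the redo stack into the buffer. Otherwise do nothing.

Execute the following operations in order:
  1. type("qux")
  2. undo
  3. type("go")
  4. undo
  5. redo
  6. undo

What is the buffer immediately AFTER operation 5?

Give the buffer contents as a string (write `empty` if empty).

Answer: go

Derivation:
After op 1 (type): buf='qux' undo_depth=1 redo_depth=0
After op 2 (undo): buf='(empty)' undo_depth=0 redo_depth=1
After op 3 (type): buf='go' undo_depth=1 redo_depth=0
After op 4 (undo): buf='(empty)' undo_depth=0 redo_depth=1
After op 5 (redo): buf='go' undo_depth=1 redo_depth=0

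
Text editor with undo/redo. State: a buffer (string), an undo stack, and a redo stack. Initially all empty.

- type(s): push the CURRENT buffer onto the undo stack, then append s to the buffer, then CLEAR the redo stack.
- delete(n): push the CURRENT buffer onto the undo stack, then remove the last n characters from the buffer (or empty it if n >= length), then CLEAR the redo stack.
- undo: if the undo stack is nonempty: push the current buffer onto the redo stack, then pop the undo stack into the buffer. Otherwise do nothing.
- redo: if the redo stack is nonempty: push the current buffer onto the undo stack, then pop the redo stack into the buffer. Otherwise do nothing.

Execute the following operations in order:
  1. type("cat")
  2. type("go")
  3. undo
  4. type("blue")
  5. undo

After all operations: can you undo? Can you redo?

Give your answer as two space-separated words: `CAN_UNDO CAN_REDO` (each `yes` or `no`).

Answer: yes yes

Derivation:
After op 1 (type): buf='cat' undo_depth=1 redo_depth=0
After op 2 (type): buf='catgo' undo_depth=2 redo_depth=0
After op 3 (undo): buf='cat' undo_depth=1 redo_depth=1
After op 4 (type): buf='catblue' undo_depth=2 redo_depth=0
After op 5 (undo): buf='cat' undo_depth=1 redo_depth=1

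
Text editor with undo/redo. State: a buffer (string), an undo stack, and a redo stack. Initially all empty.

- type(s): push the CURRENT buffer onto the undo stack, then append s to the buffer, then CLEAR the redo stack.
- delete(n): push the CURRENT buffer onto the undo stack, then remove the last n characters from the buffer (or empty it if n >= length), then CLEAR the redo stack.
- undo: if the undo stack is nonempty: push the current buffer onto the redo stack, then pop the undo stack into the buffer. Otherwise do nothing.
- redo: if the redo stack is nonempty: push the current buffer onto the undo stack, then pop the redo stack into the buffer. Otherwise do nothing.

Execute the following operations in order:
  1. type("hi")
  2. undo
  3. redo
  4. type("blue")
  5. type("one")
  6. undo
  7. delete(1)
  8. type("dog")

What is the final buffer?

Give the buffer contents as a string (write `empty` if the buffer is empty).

After op 1 (type): buf='hi' undo_depth=1 redo_depth=0
After op 2 (undo): buf='(empty)' undo_depth=0 redo_depth=1
After op 3 (redo): buf='hi' undo_depth=1 redo_depth=0
After op 4 (type): buf='hiblue' undo_depth=2 redo_depth=0
After op 5 (type): buf='hiblueone' undo_depth=3 redo_depth=0
After op 6 (undo): buf='hiblue' undo_depth=2 redo_depth=1
After op 7 (delete): buf='hiblu' undo_depth=3 redo_depth=0
After op 8 (type): buf='hibludog' undo_depth=4 redo_depth=0

Answer: hibludog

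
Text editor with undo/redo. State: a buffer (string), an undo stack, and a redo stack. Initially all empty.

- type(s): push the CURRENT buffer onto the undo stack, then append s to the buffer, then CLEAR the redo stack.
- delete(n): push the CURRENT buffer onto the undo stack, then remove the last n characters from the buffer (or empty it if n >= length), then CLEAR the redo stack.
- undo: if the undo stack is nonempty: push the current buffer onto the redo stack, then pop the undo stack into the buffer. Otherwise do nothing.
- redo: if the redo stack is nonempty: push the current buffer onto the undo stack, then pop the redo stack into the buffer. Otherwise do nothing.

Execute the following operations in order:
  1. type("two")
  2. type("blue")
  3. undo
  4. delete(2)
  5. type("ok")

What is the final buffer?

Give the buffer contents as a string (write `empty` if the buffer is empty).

Answer: tok

Derivation:
After op 1 (type): buf='two' undo_depth=1 redo_depth=0
After op 2 (type): buf='twoblue' undo_depth=2 redo_depth=0
After op 3 (undo): buf='two' undo_depth=1 redo_depth=1
After op 4 (delete): buf='t' undo_depth=2 redo_depth=0
After op 5 (type): buf='tok' undo_depth=3 redo_depth=0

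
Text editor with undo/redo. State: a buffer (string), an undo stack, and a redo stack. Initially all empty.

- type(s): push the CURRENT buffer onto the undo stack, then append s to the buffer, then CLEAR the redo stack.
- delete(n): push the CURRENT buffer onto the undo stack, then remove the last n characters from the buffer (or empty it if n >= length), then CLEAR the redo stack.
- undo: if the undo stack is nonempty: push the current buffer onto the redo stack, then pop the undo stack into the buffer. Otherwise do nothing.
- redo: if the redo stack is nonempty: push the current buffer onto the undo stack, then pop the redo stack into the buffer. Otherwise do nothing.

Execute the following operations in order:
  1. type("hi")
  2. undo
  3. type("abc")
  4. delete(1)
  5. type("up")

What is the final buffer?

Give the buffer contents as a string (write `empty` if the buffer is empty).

After op 1 (type): buf='hi' undo_depth=1 redo_depth=0
After op 2 (undo): buf='(empty)' undo_depth=0 redo_depth=1
After op 3 (type): buf='abc' undo_depth=1 redo_depth=0
After op 4 (delete): buf='ab' undo_depth=2 redo_depth=0
After op 5 (type): buf='abup' undo_depth=3 redo_depth=0

Answer: abup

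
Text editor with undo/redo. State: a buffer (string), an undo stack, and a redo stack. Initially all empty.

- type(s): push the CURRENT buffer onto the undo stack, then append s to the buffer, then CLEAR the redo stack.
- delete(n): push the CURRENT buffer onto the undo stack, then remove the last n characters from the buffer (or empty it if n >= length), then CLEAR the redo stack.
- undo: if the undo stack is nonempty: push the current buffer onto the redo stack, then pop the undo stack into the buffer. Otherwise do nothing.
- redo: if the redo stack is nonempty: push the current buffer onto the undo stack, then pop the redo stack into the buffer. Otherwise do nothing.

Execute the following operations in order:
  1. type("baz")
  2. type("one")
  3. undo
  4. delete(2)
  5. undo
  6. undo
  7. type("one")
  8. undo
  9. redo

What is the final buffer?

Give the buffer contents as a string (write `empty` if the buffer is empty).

After op 1 (type): buf='baz' undo_depth=1 redo_depth=0
After op 2 (type): buf='bazone' undo_depth=2 redo_depth=0
After op 3 (undo): buf='baz' undo_depth=1 redo_depth=1
After op 4 (delete): buf='b' undo_depth=2 redo_depth=0
After op 5 (undo): buf='baz' undo_depth=1 redo_depth=1
After op 6 (undo): buf='(empty)' undo_depth=0 redo_depth=2
After op 7 (type): buf='one' undo_depth=1 redo_depth=0
After op 8 (undo): buf='(empty)' undo_depth=0 redo_depth=1
After op 9 (redo): buf='one' undo_depth=1 redo_depth=0

Answer: one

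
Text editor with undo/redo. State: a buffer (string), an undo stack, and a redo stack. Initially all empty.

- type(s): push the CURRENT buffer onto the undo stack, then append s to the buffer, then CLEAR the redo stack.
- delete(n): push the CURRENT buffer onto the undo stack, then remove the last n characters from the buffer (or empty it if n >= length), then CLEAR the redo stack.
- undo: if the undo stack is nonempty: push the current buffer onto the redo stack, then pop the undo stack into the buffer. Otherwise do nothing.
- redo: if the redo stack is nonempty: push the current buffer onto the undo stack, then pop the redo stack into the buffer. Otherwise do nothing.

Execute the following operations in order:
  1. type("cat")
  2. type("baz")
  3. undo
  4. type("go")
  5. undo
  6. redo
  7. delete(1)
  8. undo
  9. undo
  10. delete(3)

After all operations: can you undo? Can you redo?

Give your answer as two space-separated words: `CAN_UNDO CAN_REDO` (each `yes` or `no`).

After op 1 (type): buf='cat' undo_depth=1 redo_depth=0
After op 2 (type): buf='catbaz' undo_depth=2 redo_depth=0
After op 3 (undo): buf='cat' undo_depth=1 redo_depth=1
After op 4 (type): buf='catgo' undo_depth=2 redo_depth=0
After op 5 (undo): buf='cat' undo_depth=1 redo_depth=1
After op 6 (redo): buf='catgo' undo_depth=2 redo_depth=0
After op 7 (delete): buf='catg' undo_depth=3 redo_depth=0
After op 8 (undo): buf='catgo' undo_depth=2 redo_depth=1
After op 9 (undo): buf='cat' undo_depth=1 redo_depth=2
After op 10 (delete): buf='(empty)' undo_depth=2 redo_depth=0

Answer: yes no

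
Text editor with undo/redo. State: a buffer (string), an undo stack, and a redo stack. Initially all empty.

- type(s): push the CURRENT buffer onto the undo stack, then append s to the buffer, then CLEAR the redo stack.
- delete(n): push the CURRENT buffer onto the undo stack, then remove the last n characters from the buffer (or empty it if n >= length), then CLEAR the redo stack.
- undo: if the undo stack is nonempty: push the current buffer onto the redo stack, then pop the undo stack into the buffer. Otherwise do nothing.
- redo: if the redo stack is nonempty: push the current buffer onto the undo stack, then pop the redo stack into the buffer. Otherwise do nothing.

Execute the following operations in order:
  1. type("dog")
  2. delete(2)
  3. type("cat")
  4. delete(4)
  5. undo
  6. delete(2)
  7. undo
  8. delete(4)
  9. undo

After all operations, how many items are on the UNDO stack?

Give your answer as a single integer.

After op 1 (type): buf='dog' undo_depth=1 redo_depth=0
After op 2 (delete): buf='d' undo_depth=2 redo_depth=0
After op 3 (type): buf='dcat' undo_depth=3 redo_depth=0
After op 4 (delete): buf='(empty)' undo_depth=4 redo_depth=0
After op 5 (undo): buf='dcat' undo_depth=3 redo_depth=1
After op 6 (delete): buf='dc' undo_depth=4 redo_depth=0
After op 7 (undo): buf='dcat' undo_depth=3 redo_depth=1
After op 8 (delete): buf='(empty)' undo_depth=4 redo_depth=0
After op 9 (undo): buf='dcat' undo_depth=3 redo_depth=1

Answer: 3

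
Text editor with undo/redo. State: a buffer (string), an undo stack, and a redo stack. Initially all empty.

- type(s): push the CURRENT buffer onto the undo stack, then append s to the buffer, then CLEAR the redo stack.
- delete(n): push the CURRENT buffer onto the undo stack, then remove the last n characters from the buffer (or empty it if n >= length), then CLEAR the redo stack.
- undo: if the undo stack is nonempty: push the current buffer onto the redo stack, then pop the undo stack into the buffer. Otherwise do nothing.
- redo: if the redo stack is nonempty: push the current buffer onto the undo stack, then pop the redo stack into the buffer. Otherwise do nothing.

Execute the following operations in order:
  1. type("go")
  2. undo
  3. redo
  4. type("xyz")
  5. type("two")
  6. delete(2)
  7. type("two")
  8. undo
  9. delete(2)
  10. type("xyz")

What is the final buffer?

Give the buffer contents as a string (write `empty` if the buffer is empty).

Answer: goxyxyz

Derivation:
After op 1 (type): buf='go' undo_depth=1 redo_depth=0
After op 2 (undo): buf='(empty)' undo_depth=0 redo_depth=1
After op 3 (redo): buf='go' undo_depth=1 redo_depth=0
After op 4 (type): buf='goxyz' undo_depth=2 redo_depth=0
After op 5 (type): buf='goxyztwo' undo_depth=3 redo_depth=0
After op 6 (delete): buf='goxyzt' undo_depth=4 redo_depth=0
After op 7 (type): buf='goxyzttwo' undo_depth=5 redo_depth=0
After op 8 (undo): buf='goxyzt' undo_depth=4 redo_depth=1
After op 9 (delete): buf='goxy' undo_depth=5 redo_depth=0
After op 10 (type): buf='goxyxyz' undo_depth=6 redo_depth=0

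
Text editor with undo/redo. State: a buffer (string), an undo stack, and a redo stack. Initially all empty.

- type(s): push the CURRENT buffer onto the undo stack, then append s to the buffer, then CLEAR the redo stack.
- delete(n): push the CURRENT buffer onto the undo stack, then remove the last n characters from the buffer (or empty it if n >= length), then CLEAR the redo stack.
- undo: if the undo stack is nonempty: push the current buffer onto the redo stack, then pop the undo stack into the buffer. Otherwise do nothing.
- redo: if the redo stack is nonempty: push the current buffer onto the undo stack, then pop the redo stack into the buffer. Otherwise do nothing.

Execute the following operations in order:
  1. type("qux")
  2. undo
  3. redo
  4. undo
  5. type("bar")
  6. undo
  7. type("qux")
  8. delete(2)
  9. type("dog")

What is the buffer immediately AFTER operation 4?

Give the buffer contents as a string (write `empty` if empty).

Answer: empty

Derivation:
After op 1 (type): buf='qux' undo_depth=1 redo_depth=0
After op 2 (undo): buf='(empty)' undo_depth=0 redo_depth=1
After op 3 (redo): buf='qux' undo_depth=1 redo_depth=0
After op 4 (undo): buf='(empty)' undo_depth=0 redo_depth=1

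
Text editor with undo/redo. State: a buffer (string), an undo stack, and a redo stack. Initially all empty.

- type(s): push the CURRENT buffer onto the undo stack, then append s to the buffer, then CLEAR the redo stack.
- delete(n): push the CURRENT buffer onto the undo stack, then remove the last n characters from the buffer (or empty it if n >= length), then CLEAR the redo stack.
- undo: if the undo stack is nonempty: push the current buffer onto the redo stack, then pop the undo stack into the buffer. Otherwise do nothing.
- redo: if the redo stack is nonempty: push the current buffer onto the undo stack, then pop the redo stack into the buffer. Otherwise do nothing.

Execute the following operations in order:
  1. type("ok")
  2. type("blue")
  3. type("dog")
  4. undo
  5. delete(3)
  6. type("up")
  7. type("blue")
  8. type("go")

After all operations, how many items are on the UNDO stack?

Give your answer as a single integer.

Answer: 6

Derivation:
After op 1 (type): buf='ok' undo_depth=1 redo_depth=0
After op 2 (type): buf='okblue' undo_depth=2 redo_depth=0
After op 3 (type): buf='okbluedog' undo_depth=3 redo_depth=0
After op 4 (undo): buf='okblue' undo_depth=2 redo_depth=1
After op 5 (delete): buf='okb' undo_depth=3 redo_depth=0
After op 6 (type): buf='okbup' undo_depth=4 redo_depth=0
After op 7 (type): buf='okbupblue' undo_depth=5 redo_depth=0
After op 8 (type): buf='okbupbluego' undo_depth=6 redo_depth=0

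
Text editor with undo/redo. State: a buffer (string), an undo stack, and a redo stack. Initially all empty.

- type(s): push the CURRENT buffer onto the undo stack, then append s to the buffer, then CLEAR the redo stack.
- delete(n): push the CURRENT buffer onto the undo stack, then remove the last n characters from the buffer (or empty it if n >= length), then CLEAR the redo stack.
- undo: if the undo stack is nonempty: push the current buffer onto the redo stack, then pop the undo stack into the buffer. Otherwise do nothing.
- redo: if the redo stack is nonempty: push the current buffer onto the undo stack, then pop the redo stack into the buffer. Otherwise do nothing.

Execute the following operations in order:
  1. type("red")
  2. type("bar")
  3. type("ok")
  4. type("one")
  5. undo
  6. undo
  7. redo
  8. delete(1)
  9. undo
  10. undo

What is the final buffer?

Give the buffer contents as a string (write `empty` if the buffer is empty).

Answer: redbar

Derivation:
After op 1 (type): buf='red' undo_depth=1 redo_depth=0
After op 2 (type): buf='redbar' undo_depth=2 redo_depth=0
After op 3 (type): buf='redbarok' undo_depth=3 redo_depth=0
After op 4 (type): buf='redbarokone' undo_depth=4 redo_depth=0
After op 5 (undo): buf='redbarok' undo_depth=3 redo_depth=1
After op 6 (undo): buf='redbar' undo_depth=2 redo_depth=2
After op 7 (redo): buf='redbarok' undo_depth=3 redo_depth=1
After op 8 (delete): buf='redbaro' undo_depth=4 redo_depth=0
After op 9 (undo): buf='redbarok' undo_depth=3 redo_depth=1
After op 10 (undo): buf='redbar' undo_depth=2 redo_depth=2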